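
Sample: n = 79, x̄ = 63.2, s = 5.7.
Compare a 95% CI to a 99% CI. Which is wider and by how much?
99% CI is wider by 0.84

df = 78
95% CI: t* = 1.991, (61.92, 64.48), width = 2 · t* · s/√n = 2.55
99% CI: t* = 2.640, (61.51, 64.89), width = 2 · t* · s/√n = 3.39

The 99% CI is wider by 3.39 - 2.55 = 0.84.
Higher confidence requires a wider interval.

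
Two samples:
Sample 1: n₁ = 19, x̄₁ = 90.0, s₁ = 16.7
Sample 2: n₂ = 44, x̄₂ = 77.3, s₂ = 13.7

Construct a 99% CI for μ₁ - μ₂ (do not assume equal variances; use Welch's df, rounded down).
(0.67, 24.73)

Difference: x̄₁ - x̄₂ = 12.70
SE = √(s₁²/n₁ + s₂²/n₂) = √(16.7²/19 + 13.7²/44) = 4.3525
df = 28.96 → 28 (Welch–Satterthwaite, rounded down)
t* = 2.763

CI: 12.70 ± 2.763 · 4.3525 = 12.70 ± 12.03 = (0.67, 24.73)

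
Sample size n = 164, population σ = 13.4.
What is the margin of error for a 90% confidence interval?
Margin of error = 1.72

Margin of error = z* · σ/√n
= 1.645 · 13.4/√164
= 1.645 · 13.4/12.8062
= 1.72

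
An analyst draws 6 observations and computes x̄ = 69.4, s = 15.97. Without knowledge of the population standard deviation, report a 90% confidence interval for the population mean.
(56.26, 82.54)

t-interval (σ unknown):
df = n - 1 = 5
t* = 2.015 for 90% confidence

Margin of error = t* · s/√n = 2.015 · 15.97/√6 = 13.14

CI: (56.26, 82.54)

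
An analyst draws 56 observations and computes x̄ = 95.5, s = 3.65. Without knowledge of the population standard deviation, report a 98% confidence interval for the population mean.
(94.33, 96.67)

t-interval (σ unknown):
df = n - 1 = 55
t* = 2.396 for 98% confidence

Margin of error = t* · s/√n = 2.396 · 3.65/√56 = 1.17

CI: (94.33, 96.67)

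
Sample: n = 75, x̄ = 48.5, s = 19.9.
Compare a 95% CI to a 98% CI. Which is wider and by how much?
98% CI is wider by 1.77

df = 74
95% CI: t* = 1.993, (43.92, 53.08), width = 2 · t* · s/√n = 9.16
98% CI: t* = 2.378, (43.04, 53.96), width = 2 · t* · s/√n = 10.93

The 98% CI is wider by 10.93 - 9.16 = 1.77.
Higher confidence requires a wider interval.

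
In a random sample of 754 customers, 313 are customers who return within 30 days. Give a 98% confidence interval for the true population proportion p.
(0.373, 0.457)

Proportion CI:
p̂ = 313/754 = 0.41512
SE = √(p̂(1-p̂)/n) = √(0.41512 · 0.58488 / 754) = 0.01794

z* = 2.326
Margin = z* · SE = 2.326 · 0.01794 = 0.0417

CI: 0.41512 ± 0.0417 = (0.373, 0.457)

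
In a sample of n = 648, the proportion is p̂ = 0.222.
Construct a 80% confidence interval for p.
(0.201, 0.243)

Proportion CI:
SE = √(p̂(1-p̂)/n) = √(0.222 · 0.778 / 648) = 0.01633

z* = 1.282
Margin = z* · SE = 1.282 · 0.01633 = 0.0209

CI: 0.222 ± 0.0209 = (0.201, 0.243)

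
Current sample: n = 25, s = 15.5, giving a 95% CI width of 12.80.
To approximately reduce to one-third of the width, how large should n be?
n ≈ 225

CI width ∝ 1/√n
To reduce width by factor 3, need √n to grow by 3 → need 3² = 9 times as many samples.

Current: n = 25, width = 12.80
New: n = 225, width ≈ 4.07

Width reduced by factor of 12.80/4.07 = 3.14.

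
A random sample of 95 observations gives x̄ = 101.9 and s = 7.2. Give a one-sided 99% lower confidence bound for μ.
μ ≥ 100.15

Lower bound (one-sided):
t* = 2.367 (one-sided for 99%)
Lower bound = x̄ - t* · s/√n = 101.9 - 2.367 · 7.2/√95 = 100.15

We are 99% confident that μ ≥ 100.15.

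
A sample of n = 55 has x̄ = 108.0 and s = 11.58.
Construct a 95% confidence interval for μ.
(104.87, 111.13)

t-interval (σ unknown):
df = n - 1 = 54
t* = 2.005 for 95% confidence

Margin of error = t* · s/√n = 2.005 · 11.58/√55 = 3.13

CI: (104.87, 111.13)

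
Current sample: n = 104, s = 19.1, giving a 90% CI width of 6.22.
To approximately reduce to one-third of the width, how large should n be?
n ≈ 936

CI width ∝ 1/√n
To reduce width by factor 3, need √n to grow by 3 → need 3² = 9 times as many samples.

Current: n = 104, width = 6.22
New: n = 936, width ≈ 2.06

Width reduced by factor of 6.22/2.06 = 3.02.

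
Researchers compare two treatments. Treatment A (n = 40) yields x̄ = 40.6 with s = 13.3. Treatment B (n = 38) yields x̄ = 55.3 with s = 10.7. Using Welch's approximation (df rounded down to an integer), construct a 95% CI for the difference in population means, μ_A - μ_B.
(-20.13, -9.27)

Difference: x̄₁ - x̄₂ = -14.70
SE = √(s₁²/n₁ + s₂²/n₂) = √(13.3²/40 + 10.7²/38) = 2.7267
df = 74.03 → 74 (Welch–Satterthwaite, rounded down)
t* = 1.993

CI: -14.70 ± 1.993 · 2.7267 = -14.70 ± 5.43 = (-20.13, -9.27)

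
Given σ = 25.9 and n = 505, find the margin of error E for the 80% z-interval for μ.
Margin of error = 1.48

Margin of error = z* · σ/√n
= 1.282 · 25.9/√505
= 1.282 · 25.9/22.4722
= 1.48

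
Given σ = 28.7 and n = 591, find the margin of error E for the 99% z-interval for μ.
Margin of error = 3.04

Margin of error = z* · σ/√n
= 2.576 · 28.7/√591
= 2.576 · 28.7/24.3105
= 3.04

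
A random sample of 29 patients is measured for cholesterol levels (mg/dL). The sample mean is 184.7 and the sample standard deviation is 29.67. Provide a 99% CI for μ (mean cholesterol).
(169.48, 199.92)

t-interval (σ unknown):
df = n - 1 = 28
t* = 2.763 for 99% confidence

Margin of error = t* · s/√n = 2.763 · 29.67/√29 = 15.22

CI: (169.48, 199.92)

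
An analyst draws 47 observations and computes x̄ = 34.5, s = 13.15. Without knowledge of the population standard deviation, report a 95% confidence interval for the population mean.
(30.64, 38.36)

t-interval (σ unknown):
df = n - 1 = 46
t* = 2.013 for 95% confidence

Margin of error = t* · s/√n = 2.013 · 13.15/√47 = 3.86

CI: (30.64, 38.36)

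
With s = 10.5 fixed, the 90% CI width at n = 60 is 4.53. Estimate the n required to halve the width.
n ≈ 240

CI width ∝ 1/√n
To reduce width by factor 2, need √n to grow by 2 → need 2² = 4 times as many samples.

Current: n = 60, width = 4.53
New: n = 240, width ≈ 2.24

Width reduced by factor of 4.53/2.24 = 2.02.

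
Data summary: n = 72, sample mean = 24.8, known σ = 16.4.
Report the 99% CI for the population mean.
(19.82, 29.78)

z-interval (σ known):
z* = 2.576 for 99% confidence

Margin of error = z* · σ/√n = 2.576 · 16.4/√72 = 4.98

CI: (24.8 - 4.98, 24.8 + 4.98) = (19.82, 29.78)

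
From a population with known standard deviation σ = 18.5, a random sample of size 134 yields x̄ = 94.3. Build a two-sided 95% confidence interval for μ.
(91.17, 97.43)

z-interval (σ known):
z* = 1.960 for 95% confidence

Margin of error = z* · σ/√n = 1.960 · 18.5/√134 = 3.13

CI: (94.3 - 3.13, 94.3 + 3.13) = (91.17, 97.43)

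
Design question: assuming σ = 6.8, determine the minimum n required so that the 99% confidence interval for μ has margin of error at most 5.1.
n ≥ 12

For margin E ≤ 5.1:
n ≥ (z* · σ / E)²
n ≥ (2.576 · 6.8 / 5.1)²
n ≥ 11.80

Minimum n = 12 (rounding up)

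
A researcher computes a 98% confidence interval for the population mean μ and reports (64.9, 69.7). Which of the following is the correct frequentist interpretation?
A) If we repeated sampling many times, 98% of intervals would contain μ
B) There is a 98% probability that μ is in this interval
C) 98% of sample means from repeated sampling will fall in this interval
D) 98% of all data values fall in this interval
A

A) Correct — this is the frequentist long-run coverage interpretation.
B) Wrong — μ is fixed; the randomness lives in the interval, not in μ.
C) Wrong — coverage applies to intervals containing μ, not to future x̄ values.
D) Wrong — a CI is about the parameter μ, not individual data values.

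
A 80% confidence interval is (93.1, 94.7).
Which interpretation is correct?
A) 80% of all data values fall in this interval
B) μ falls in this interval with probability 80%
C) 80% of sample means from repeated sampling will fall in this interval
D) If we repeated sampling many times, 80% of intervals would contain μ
D

A) Wrong — a CI is about the parameter μ, not individual data values.
B) Wrong — μ is fixed; the randomness lives in the interval, not in μ.
C) Wrong — coverage applies to intervals containing μ, not to future x̄ values.
D) Correct — this is the frequentist long-run coverage interpretation.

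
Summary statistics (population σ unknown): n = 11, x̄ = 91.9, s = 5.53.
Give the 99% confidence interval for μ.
(86.62, 97.18)

t-interval (σ unknown):
df = n - 1 = 10
t* = 3.169 for 99% confidence

Margin of error = t* · s/√n = 3.169 · 5.53/√11 = 5.28

CI: (86.62, 97.18)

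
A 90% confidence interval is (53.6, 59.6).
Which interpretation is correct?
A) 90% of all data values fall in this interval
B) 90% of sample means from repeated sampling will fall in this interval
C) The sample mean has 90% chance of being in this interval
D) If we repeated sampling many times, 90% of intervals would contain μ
D

A) Wrong — a CI is about the parameter μ, not individual data values.
B) Wrong — coverage applies to intervals containing μ, not to future x̄ values.
C) Wrong — x̄ is observed and sits in the interval by construction.
D) Correct — this is the frequentist long-run coverage interpretation.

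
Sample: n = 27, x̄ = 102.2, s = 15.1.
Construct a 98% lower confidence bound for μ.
μ ≥ 95.92

Lower bound (one-sided):
t* = 2.162 (one-sided for 98%)
Lower bound = x̄ - t* · s/√n = 102.2 - 2.162 · 15.1/√27 = 95.92

We are 98% confident that μ ≥ 95.92.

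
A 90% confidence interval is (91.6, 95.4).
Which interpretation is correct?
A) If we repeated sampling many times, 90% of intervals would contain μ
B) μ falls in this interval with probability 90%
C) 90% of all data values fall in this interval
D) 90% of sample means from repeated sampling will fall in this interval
A

A) Correct — this is the frequentist long-run coverage interpretation.
B) Wrong — μ is fixed; the randomness lives in the interval, not in μ.
C) Wrong — a CI is about the parameter μ, not individual data values.
D) Wrong — coverage applies to intervals containing μ, not to future x̄ values.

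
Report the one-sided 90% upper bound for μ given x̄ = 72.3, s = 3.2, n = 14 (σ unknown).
μ ≤ 73.45

Upper bound (one-sided):
t* = 1.350 (one-sided for 90%)
Upper bound = x̄ + t* · s/√n = 72.3 + 1.350 · 3.2/√14 = 73.45

We are 90% confident that μ ≤ 73.45.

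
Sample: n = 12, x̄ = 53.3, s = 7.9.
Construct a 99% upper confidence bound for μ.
μ ≤ 59.50

Upper bound (one-sided):
t* = 2.718 (one-sided for 99%)
Upper bound = x̄ + t* · s/√n = 53.3 + 2.718 · 7.9/√12 = 59.50

We are 99% confident that μ ≤ 59.50.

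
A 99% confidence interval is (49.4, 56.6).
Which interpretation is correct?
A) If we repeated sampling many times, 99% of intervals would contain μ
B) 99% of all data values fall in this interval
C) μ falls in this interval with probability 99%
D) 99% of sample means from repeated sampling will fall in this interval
A

A) Correct — this is the frequentist long-run coverage interpretation.
B) Wrong — a CI is about the parameter μ, not individual data values.
C) Wrong — μ is fixed; the randomness lives in the interval, not in μ.
D) Wrong — coverage applies to intervals containing μ, not to future x̄ values.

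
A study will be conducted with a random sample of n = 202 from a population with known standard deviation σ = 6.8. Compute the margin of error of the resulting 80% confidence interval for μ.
Margin of error = 0.61

Margin of error = z* · σ/√n
= 1.282 · 6.8/√202
= 1.282 · 6.8/14.2127
= 0.61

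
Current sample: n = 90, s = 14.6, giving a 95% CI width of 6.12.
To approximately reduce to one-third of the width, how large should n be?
n ≈ 810

CI width ∝ 1/√n
To reduce width by factor 3, need √n to grow by 3 → need 3² = 9 times as many samples.

Current: n = 90, width = 6.12
New: n = 810, width ≈ 2.01

Width reduced by factor of 6.12/2.01 = 3.04.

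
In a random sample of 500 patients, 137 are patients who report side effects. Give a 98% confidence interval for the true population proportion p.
(0.228, 0.320)

Proportion CI:
p̂ = 137/500 = 0.27400
SE = √(p̂(1-p̂)/n) = √(0.27400 · 0.72600 / 500) = 0.01995

z* = 2.326
Margin = z* · SE = 2.326 · 0.01995 = 0.0464

CI: 0.27400 ± 0.0464 = (0.228, 0.320)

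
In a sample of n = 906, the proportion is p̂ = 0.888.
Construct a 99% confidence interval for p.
(0.861, 0.915)

Proportion CI:
SE = √(p̂(1-p̂)/n) = √(0.888 · 0.112 / 906) = 0.01048

z* = 2.576
Margin = z* · SE = 2.576 · 0.01048 = 0.0270

CI: 0.888 ± 0.0270 = (0.861, 0.915)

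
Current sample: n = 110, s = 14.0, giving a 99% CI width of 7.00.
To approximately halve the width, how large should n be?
n ≈ 440

CI width ∝ 1/√n
To reduce width by factor 2, need √n to grow by 2 → need 2² = 4 times as many samples.

Current: n = 110, width = 7.00
New: n = 440, width ≈ 3.45

Width reduced by factor of 7.00/3.45 = 2.03.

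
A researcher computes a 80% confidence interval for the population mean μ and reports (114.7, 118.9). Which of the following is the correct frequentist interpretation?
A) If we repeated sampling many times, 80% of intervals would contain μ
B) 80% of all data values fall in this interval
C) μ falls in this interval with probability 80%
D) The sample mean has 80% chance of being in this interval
A

A) Correct — this is the frequentist long-run coverage interpretation.
B) Wrong — a CI is about the parameter μ, not individual data values.
C) Wrong — μ is fixed; the randomness lives in the interval, not in μ.
D) Wrong — x̄ is observed and sits in the interval by construction.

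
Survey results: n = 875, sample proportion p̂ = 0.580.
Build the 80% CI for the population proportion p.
(0.559, 0.601)

Proportion CI:
SE = √(p̂(1-p̂)/n) = √(0.580 · 0.420 / 875) = 0.01669

z* = 1.282
Margin = z* · SE = 1.282 · 0.01669 = 0.0214

CI: 0.580 ± 0.0214 = (0.559, 0.601)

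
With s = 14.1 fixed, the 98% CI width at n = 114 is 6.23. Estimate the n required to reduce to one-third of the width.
n ≈ 1026

CI width ∝ 1/√n
To reduce width by factor 3, need √n to grow by 3 → need 3² = 9 times as many samples.

Current: n = 114, width = 6.23
New: n = 1026, width ≈ 2.05

Width reduced by factor of 6.23/2.05 = 3.04.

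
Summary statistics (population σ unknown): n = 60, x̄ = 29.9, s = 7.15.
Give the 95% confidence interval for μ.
(28.05, 31.75)

t-interval (σ unknown):
df = n - 1 = 59
t* = 2.001 for 95% confidence

Margin of error = t* · s/√n = 2.001 · 7.15/√60 = 1.85

CI: (28.05, 31.75)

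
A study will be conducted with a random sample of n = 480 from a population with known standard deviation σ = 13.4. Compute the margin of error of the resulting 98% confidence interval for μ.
Margin of error = 1.42

Margin of error = z* · σ/√n
= 2.326 · 13.4/√480
= 2.326 · 13.4/21.9089
= 1.42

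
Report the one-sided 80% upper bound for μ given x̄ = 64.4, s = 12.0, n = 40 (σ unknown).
μ ≤ 66.01

Upper bound (one-sided):
t* = 0.851 (one-sided for 80%)
Upper bound = x̄ + t* · s/√n = 64.4 + 0.851 · 12.0/√40 = 66.01

We are 80% confident that μ ≤ 66.01.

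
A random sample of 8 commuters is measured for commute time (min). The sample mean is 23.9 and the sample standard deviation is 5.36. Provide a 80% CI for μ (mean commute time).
(21.22, 26.58)

t-interval (σ unknown):
df = n - 1 = 7
t* = 1.415 for 80% confidence

Margin of error = t* · s/√n = 1.415 · 5.36/√8 = 2.68

CI: (21.22, 26.58)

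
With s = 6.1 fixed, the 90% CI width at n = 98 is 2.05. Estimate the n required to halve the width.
n ≈ 392

CI width ∝ 1/√n
To reduce width by factor 2, need √n to grow by 2 → need 2² = 4 times as many samples.

Current: n = 98, width = 2.05
New: n = 392, width ≈ 1.02

Width reduced by factor of 2.05/1.02 = 2.01.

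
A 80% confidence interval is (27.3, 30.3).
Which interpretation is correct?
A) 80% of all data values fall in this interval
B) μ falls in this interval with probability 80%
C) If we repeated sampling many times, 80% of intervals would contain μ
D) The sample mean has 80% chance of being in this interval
C

A) Wrong — a CI is about the parameter μ, not individual data values.
B) Wrong — μ is fixed; the randomness lives in the interval, not in μ.
C) Correct — this is the frequentist long-run coverage interpretation.
D) Wrong — x̄ is observed and sits in the interval by construction.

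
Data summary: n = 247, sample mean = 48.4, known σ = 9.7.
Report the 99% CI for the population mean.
(46.81, 49.99)

z-interval (σ known):
z* = 2.576 for 99% confidence

Margin of error = z* · σ/√n = 2.576 · 9.7/√247 = 1.59

CI: (48.4 - 1.59, 48.4 + 1.59) = (46.81, 49.99)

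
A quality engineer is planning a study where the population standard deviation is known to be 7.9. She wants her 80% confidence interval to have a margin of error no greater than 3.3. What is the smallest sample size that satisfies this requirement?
n ≥ 10

For margin E ≤ 3.3:
n ≥ (z* · σ / E)²
n ≥ (1.282 · 7.9 / 3.3)²
n ≥ 9.42

Minimum n = 10 (rounding up)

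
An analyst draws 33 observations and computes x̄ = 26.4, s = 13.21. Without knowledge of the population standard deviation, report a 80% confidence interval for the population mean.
(23.39, 29.41)

t-interval (σ unknown):
df = n - 1 = 32
t* = 1.309 for 80% confidence

Margin of error = t* · s/√n = 1.309 · 13.21/√33 = 3.01

CI: (23.39, 29.41)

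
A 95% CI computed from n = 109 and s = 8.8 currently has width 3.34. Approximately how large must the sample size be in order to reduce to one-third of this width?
n ≈ 981

CI width ∝ 1/√n
To reduce width by factor 3, need √n to grow by 3 → need 3² = 9 times as many samples.

Current: n = 109, width = 3.34
New: n = 981, width ≈ 1.10

Width reduced by factor of 3.34/1.10 = 3.04.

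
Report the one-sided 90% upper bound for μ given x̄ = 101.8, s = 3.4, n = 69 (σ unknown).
μ ≤ 102.33

Upper bound (one-sided):
t* = 1.294 (one-sided for 90%)
Upper bound = x̄ + t* · s/√n = 101.8 + 1.294 · 3.4/√69 = 102.33

We are 90% confident that μ ≤ 102.33.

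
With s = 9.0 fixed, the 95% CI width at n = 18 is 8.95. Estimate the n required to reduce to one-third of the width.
n ≈ 162

CI width ∝ 1/√n
To reduce width by factor 3, need √n to grow by 3 → need 3² = 9 times as many samples.

Current: n = 18, width = 8.95
New: n = 162, width ≈ 2.79

Width reduced by factor of 8.95/2.79 = 3.21.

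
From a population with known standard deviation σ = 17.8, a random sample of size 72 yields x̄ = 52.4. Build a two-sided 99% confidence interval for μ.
(47.00, 57.80)

z-interval (σ known):
z* = 2.576 for 99% confidence

Margin of error = z* · σ/√n = 2.576 · 17.8/√72 = 5.40

CI: (52.4 - 5.40, 52.4 + 5.40) = (47.00, 57.80)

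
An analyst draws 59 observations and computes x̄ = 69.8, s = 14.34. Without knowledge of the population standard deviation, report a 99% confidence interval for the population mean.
(64.83, 74.77)

t-interval (σ unknown):
df = n - 1 = 58
t* = 2.663 for 99% confidence

Margin of error = t* · s/√n = 2.663 · 14.34/√59 = 4.97

CI: (64.83, 74.77)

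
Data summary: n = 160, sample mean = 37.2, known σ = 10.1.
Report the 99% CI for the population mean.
(35.14, 39.26)

z-interval (σ known):
z* = 2.576 for 99% confidence

Margin of error = z* · σ/√n = 2.576 · 10.1/√160 = 2.06

CI: (37.2 - 2.06, 37.2 + 2.06) = (35.14, 39.26)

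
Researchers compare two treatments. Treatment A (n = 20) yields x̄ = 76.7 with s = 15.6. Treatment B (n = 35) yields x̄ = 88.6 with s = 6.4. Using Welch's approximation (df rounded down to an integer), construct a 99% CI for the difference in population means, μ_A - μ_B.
(-22.20, -1.60)

Difference: x̄₁ - x̄₂ = -11.90
SE = √(s₁²/n₁ + s₂²/n₂) = √(15.6²/20 + 6.4²/35) = 3.6522
df = 22.71 → 22 (Welch–Satterthwaite, rounded down)
t* = 2.819

CI: -11.90 ± 2.819 · 3.6522 = -11.90 ± 10.30 = (-22.20, -1.60)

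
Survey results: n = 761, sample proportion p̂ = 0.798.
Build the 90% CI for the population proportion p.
(0.774, 0.822)

Proportion CI:
SE = √(p̂(1-p̂)/n) = √(0.798 · 0.202 / 761) = 0.01455

z* = 1.645
Margin = z* · SE = 1.645 · 0.01455 = 0.0239

CI: 0.798 ± 0.0239 = (0.774, 0.822)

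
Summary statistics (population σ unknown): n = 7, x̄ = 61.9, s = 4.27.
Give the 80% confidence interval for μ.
(59.58, 64.22)

t-interval (σ unknown):
df = n - 1 = 6
t* = 1.440 for 80% confidence

Margin of error = t* · s/√n = 1.440 · 4.27/√7 = 2.32

CI: (59.58, 64.22)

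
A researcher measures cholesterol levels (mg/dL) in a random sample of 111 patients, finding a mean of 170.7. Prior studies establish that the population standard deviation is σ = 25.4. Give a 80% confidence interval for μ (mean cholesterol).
(167.61, 173.79)

z-interval (σ known):
z* = 1.282 for 80% confidence

Margin of error = z* · σ/√n = 1.282 · 25.4/√111 = 3.09

CI: (170.7 - 3.09, 170.7 + 3.09) = (167.61, 173.79)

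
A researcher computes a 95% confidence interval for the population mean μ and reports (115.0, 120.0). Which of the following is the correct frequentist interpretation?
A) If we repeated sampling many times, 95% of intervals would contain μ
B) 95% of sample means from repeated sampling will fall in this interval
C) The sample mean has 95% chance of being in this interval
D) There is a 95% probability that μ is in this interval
A

A) Correct — this is the frequentist long-run coverage interpretation.
B) Wrong — coverage applies to intervals containing μ, not to future x̄ values.
C) Wrong — x̄ is observed and sits in the interval by construction.
D) Wrong — μ is fixed; the randomness lives in the interval, not in μ.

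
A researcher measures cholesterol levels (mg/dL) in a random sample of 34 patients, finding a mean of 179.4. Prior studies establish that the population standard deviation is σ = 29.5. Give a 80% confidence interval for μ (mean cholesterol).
(172.91, 185.89)

z-interval (σ known):
z* = 1.282 for 80% confidence

Margin of error = z* · σ/√n = 1.282 · 29.5/√34 = 6.49

CI: (179.4 - 6.49, 179.4 + 6.49) = (172.91, 185.89)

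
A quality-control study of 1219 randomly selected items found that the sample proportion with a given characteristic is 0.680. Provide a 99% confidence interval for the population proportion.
(0.646, 0.714)

Proportion CI:
SE = √(p̂(1-p̂)/n) = √(0.680 · 0.320 / 1219) = 0.01336

z* = 2.576
Margin = z* · SE = 2.576 · 0.01336 = 0.0344

CI: 0.680 ± 0.0344 = (0.646, 0.714)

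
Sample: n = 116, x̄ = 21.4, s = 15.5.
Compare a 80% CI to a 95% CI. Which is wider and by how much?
95% CI is wider by 1.99

df = 115
80% CI: t* = 1.289, (19.54, 23.26), width = 2 · t* · s/√n = 3.71
95% CI: t* = 1.981, (18.55, 24.25), width = 2 · t* · s/√n = 5.70

The 95% CI is wider by 5.70 - 3.71 = 1.99.
Higher confidence requires a wider interval.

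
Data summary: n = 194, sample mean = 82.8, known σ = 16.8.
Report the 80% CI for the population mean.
(81.25, 84.35)

z-interval (σ known):
z* = 1.282 for 80% confidence

Margin of error = z* · σ/√n = 1.282 · 16.8/√194 = 1.55

CI: (82.8 - 1.55, 82.8 + 1.55) = (81.25, 84.35)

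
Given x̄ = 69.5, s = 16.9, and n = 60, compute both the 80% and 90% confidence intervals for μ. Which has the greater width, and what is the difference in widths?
90% CI is wider by 1.63

df = 59
80% CI: t* = 1.296, (66.67, 72.33), width = 2 · t* · s/√n = 5.66
90% CI: t* = 1.671, (65.85, 73.15), width = 2 · t* · s/√n = 7.29

The 90% CI is wider by 7.29 - 5.66 = 1.63.
Higher confidence requires a wider interval.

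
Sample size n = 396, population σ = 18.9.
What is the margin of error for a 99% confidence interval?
Margin of error = 2.45

Margin of error = z* · σ/√n
= 2.576 · 18.9/√396
= 2.576 · 18.9/19.8997
= 2.45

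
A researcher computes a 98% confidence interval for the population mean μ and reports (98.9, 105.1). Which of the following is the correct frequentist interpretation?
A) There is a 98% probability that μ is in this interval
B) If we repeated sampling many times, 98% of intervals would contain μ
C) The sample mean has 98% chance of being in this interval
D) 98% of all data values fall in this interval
B

A) Wrong — μ is fixed; the randomness lives in the interval, not in μ.
B) Correct — this is the frequentist long-run coverage interpretation.
C) Wrong — x̄ is observed and sits in the interval by construction.
D) Wrong — a CI is about the parameter μ, not individual data values.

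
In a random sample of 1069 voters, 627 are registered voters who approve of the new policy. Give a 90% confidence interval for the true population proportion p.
(0.562, 0.611)

Proportion CI:
p̂ = 627/1069 = 0.58653
SE = √(p̂(1-p̂)/n) = √(0.58653 · 0.41347 / 1069) = 0.01506

z* = 1.645
Margin = z* · SE = 1.645 · 0.01506 = 0.0248

CI: 0.58653 ± 0.0248 = (0.562, 0.611)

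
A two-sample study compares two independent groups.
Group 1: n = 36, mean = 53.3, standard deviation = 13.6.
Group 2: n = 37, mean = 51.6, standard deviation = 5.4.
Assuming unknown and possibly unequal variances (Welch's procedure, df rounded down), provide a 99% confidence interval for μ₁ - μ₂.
(-4.85, 8.25)

Difference: x̄₁ - x̄₂ = 1.70
SE = √(s₁²/n₁ + s₂²/n₂) = √(13.6²/36 + 5.4²/37) = 2.4343
df = 45.52 → 45 (Welch–Satterthwaite, rounded down)
t* = 2.690

CI: 1.70 ± 2.690 · 2.4343 = 1.70 ± 6.55 = (-4.85, 8.25)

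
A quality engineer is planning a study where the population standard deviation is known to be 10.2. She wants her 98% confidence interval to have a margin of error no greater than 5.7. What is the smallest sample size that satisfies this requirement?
n ≥ 18

For margin E ≤ 5.7:
n ≥ (z* · σ / E)²
n ≥ (2.326 · 10.2 / 5.7)²
n ≥ 17.32

Minimum n = 18 (rounding up)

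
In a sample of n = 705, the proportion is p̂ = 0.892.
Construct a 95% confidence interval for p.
(0.869, 0.915)

Proportion CI:
SE = √(p̂(1-p̂)/n) = √(0.892 · 0.108 / 705) = 0.01169

z* = 1.960
Margin = z* · SE = 1.960 · 0.01169 = 0.0229

CI: 0.892 ± 0.0229 = (0.869, 0.915)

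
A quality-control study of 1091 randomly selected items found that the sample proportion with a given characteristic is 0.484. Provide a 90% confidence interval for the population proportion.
(0.459, 0.509)

Proportion CI:
SE = √(p̂(1-p̂)/n) = √(0.484 · 0.516 / 1091) = 0.01513

z* = 1.645
Margin = z* · SE = 1.645 · 0.01513 = 0.0249

CI: 0.484 ± 0.0249 = (0.459, 0.509)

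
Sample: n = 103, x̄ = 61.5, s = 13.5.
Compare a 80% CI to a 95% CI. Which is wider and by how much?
95% CI is wider by 1.85

df = 102
80% CI: t* = 1.290, (59.78, 63.22), width = 2 · t* · s/√n = 3.43
95% CI: t* = 1.983, (58.86, 64.14), width = 2 · t* · s/√n = 5.28

The 95% CI is wider by 5.28 - 3.43 = 1.85.
Higher confidence requires a wider interval.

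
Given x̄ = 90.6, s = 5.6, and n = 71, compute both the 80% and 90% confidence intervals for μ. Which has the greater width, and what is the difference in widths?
90% CI is wider by 0.50

df = 70
80% CI: t* = 1.294, (89.74, 91.46), width = 2 · t* · s/√n = 1.72
90% CI: t* = 1.667, (89.49, 91.71), width = 2 · t* · s/√n = 2.22

The 90% CI is wider by 2.22 - 1.72 = 0.50.
Higher confidence requires a wider interval.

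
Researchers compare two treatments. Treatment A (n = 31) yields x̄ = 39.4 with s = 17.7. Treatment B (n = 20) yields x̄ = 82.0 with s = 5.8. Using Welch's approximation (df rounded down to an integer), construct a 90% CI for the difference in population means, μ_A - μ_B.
(-48.39, -36.81)

Difference: x̄₁ - x̄₂ = -42.60
SE = √(s₁²/n₁ + s₂²/n₂) = √(17.7²/31 + 5.8²/20) = 3.4334
df = 39.11 → 39 (Welch–Satterthwaite, rounded down)
t* = 1.685

CI: -42.60 ± 1.685 · 3.4334 = -42.60 ± 5.79 = (-48.39, -36.81)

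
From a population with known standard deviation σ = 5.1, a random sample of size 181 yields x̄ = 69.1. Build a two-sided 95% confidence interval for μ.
(68.36, 69.84)

z-interval (σ known):
z* = 1.960 for 95% confidence

Margin of error = z* · σ/√n = 1.960 · 5.1/√181 = 0.74

CI: (69.1 - 0.74, 69.1 + 0.74) = (68.36, 69.84)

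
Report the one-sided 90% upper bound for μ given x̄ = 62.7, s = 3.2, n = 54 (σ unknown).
μ ≤ 63.27

Upper bound (one-sided):
t* = 1.298 (one-sided for 90%)
Upper bound = x̄ + t* · s/√n = 62.7 + 1.298 · 3.2/√54 = 63.27

We are 90% confident that μ ≤ 63.27.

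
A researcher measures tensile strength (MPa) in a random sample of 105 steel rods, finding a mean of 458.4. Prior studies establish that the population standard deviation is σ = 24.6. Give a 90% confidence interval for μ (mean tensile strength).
(454.45, 462.35)

z-interval (σ known):
z* = 1.645 for 90% confidence

Margin of error = z* · σ/√n = 1.645 · 24.6/√105 = 3.95

CI: (458.4 - 3.95, 458.4 + 3.95) = (454.45, 462.35)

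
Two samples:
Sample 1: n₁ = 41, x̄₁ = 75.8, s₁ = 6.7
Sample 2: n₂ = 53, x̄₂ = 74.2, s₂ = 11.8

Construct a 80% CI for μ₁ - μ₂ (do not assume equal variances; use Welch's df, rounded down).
(-0.89, 4.09)

Difference: x̄₁ - x̄₂ = 1.60
SE = √(s₁²/n₁ + s₂²/n₂) = √(6.7²/41 + 11.8²/53) = 1.9293
df = 85.15 → 85 (Welch–Satterthwaite, rounded down)
t* = 1.292

CI: 1.60 ± 1.292 · 1.9293 = 1.60 ± 2.49 = (-0.89, 4.09)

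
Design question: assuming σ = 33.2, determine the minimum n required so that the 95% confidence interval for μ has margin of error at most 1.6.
n ≥ 1655

For margin E ≤ 1.6:
n ≥ (z* · σ / E)²
n ≥ (1.960 · 33.2 / 1.6)²
n ≥ 1654.05

Minimum n = 1655 (rounding up)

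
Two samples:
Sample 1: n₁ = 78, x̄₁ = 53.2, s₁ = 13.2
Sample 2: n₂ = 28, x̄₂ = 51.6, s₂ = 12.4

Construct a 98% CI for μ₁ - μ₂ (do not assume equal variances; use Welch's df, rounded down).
(-5.08, 8.28)

Difference: x̄₁ - x̄₂ = 1.60
SE = √(s₁²/n₁ + s₂²/n₂) = √(13.2²/78 + 12.4²/28) = 2.7794
df = 50.50 → 50 (Welch–Satterthwaite, rounded down)
t* = 2.403

CI: 1.60 ± 2.403 · 2.7794 = 1.60 ± 6.68 = (-5.08, 8.28)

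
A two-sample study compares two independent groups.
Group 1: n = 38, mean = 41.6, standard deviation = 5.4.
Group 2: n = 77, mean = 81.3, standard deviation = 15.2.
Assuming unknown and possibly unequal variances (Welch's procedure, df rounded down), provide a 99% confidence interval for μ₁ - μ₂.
(-44.79, -34.61)

Difference: x̄₁ - x̄₂ = -39.70
SE = √(s₁²/n₁ + s₂²/n₂) = √(5.4²/38 + 15.2²/77) = 1.9411
df = 105.65 → 105 (Welch–Satterthwaite, rounded down)
t* = 2.623

CI: -39.70 ± 2.623 · 1.9411 = -39.70 ± 5.09 = (-44.79, -34.61)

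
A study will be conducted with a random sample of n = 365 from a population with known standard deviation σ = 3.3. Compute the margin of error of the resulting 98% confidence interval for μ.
Margin of error = 0.40

Margin of error = z* · σ/√n
= 2.326 · 3.3/√365
= 2.326 · 3.3/19.1050
= 0.40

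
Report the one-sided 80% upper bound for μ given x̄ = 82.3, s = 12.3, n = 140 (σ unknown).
μ ≤ 83.18

Upper bound (one-sided):
t* = 0.844 (one-sided for 80%)
Upper bound = x̄ + t* · s/√n = 82.3 + 0.844 · 12.3/√140 = 83.18

We are 80% confident that μ ≤ 83.18.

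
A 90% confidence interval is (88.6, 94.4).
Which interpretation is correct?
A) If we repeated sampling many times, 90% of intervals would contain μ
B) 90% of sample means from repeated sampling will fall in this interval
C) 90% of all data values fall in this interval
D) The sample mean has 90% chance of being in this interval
A

A) Correct — this is the frequentist long-run coverage interpretation.
B) Wrong — coverage applies to intervals containing μ, not to future x̄ values.
C) Wrong — a CI is about the parameter μ, not individual data values.
D) Wrong — x̄ is observed and sits in the interval by construction.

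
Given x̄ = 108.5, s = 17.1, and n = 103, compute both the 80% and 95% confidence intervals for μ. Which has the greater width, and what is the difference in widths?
95% CI is wider by 2.33

df = 102
80% CI: t* = 1.290, (106.33, 110.67), width = 2 · t* · s/√n = 4.35
95% CI: t* = 1.983, (105.16, 111.84), width = 2 · t* · s/√n = 6.68

The 95% CI is wider by 6.68 - 4.35 = 2.33.
Higher confidence requires a wider interval.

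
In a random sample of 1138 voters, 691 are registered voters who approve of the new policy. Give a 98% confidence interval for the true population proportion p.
(0.574, 0.641)

Proportion CI:
p̂ = 691/1138 = 0.60721
SE = √(p̂(1-p̂)/n) = √(0.60721 · 0.39279 / 1138) = 0.01448

z* = 2.326
Margin = z* · SE = 2.326 · 0.01448 = 0.0337

CI: 0.60721 ± 0.0337 = (0.574, 0.641)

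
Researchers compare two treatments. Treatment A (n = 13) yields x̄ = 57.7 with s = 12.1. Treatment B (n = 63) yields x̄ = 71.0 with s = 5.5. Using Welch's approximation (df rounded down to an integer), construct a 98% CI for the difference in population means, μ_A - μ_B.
(-22.38, -4.22)

Difference: x̄₁ - x̄₂ = -13.30
SE = √(s₁²/n₁ + s₂²/n₂) = √(12.1²/13 + 5.5²/63) = 3.4267
df = 13.04 → 13 (Welch–Satterthwaite, rounded down)
t* = 2.650

CI: -13.30 ± 2.650 · 3.4267 = -13.30 ± 9.08 = (-22.38, -4.22)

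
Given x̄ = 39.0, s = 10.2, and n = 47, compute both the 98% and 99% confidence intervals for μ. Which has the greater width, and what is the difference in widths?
99% CI is wider by 0.83

df = 46
98% CI: t* = 2.410, (35.41, 42.59), width = 2 · t* · s/√n = 7.17
99% CI: t* = 2.687, (35.00, 43.00), width = 2 · t* · s/√n = 8.00

The 99% CI is wider by 8.00 - 7.17 = 0.83.
Higher confidence requires a wider interval.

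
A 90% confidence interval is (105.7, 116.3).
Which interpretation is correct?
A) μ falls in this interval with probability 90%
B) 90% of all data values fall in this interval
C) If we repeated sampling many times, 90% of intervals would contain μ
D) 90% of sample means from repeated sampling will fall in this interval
C

A) Wrong — μ is fixed; the randomness lives in the interval, not in μ.
B) Wrong — a CI is about the parameter μ, not individual data values.
C) Correct — this is the frequentist long-run coverage interpretation.
D) Wrong — coverage applies to intervals containing μ, not to future x̄ values.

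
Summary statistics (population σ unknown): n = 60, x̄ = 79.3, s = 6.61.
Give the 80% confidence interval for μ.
(78.19, 80.41)

t-interval (σ unknown):
df = n - 1 = 59
t* = 1.296 for 80% confidence

Margin of error = t* · s/√n = 1.296 · 6.61/√60 = 1.11

CI: (78.19, 80.41)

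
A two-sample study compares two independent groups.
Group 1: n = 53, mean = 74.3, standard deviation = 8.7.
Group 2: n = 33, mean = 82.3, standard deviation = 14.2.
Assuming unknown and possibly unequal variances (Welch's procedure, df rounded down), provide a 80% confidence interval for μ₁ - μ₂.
(-11.57, -4.43)

Difference: x̄₁ - x̄₂ = -8.00
SE = √(s₁²/n₁ + s₂²/n₂) = √(8.7²/53 + 14.2²/33) = 2.7456
df = 47.12 → 47 (Welch–Satterthwaite, rounded down)
t* = 1.300

CI: -8.00 ± 1.300 · 2.7456 = -8.00 ± 3.57 = (-11.57, -4.43)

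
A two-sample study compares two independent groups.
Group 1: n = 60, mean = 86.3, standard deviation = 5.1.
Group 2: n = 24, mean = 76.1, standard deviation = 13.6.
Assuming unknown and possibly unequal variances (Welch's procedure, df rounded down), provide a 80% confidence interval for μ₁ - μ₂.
(6.45, 13.95)

Difference: x̄₁ - x̄₂ = 10.20
SE = √(s₁²/n₁ + s₂²/n₂) = √(5.1²/60 + 13.6²/24) = 2.8531
df = 25.63 → 25 (Welch–Satterthwaite, rounded down)
t* = 1.316

CI: 10.20 ± 1.316 · 2.8531 = 10.20 ± 3.75 = (6.45, 13.95)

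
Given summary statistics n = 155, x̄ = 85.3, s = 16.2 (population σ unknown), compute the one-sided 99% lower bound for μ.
μ ≥ 82.24

Lower bound (one-sided):
t* = 2.351 (one-sided for 99%)
Lower bound = x̄ - t* · s/√n = 85.3 - 2.351 · 16.2/√155 = 82.24

We are 99% confident that μ ≥ 82.24.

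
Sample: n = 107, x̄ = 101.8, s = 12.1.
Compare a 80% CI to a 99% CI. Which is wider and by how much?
99% CI is wider by 3.12

df = 106
80% CI: t* = 1.290, (100.29, 103.31), width = 2 · t* · s/√n = 3.02
99% CI: t* = 2.623, (98.73, 104.87), width = 2 · t* · s/√n = 6.14

The 99% CI is wider by 6.14 - 3.02 = 3.12.
Higher confidence requires a wider interval.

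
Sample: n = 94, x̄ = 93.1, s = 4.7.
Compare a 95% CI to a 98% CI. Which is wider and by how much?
98% CI is wider by 0.36

df = 93
95% CI: t* = 1.986, (92.14, 94.06), width = 2 · t* · s/√n = 1.93
98% CI: t* = 2.367, (91.95, 94.25), width = 2 · t* · s/√n = 2.29

The 98% CI is wider by 2.29 - 1.93 = 0.36.
Higher confidence requires a wider interval.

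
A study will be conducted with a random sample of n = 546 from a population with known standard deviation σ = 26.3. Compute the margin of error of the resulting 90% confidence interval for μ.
Margin of error = 1.85

Margin of error = z* · σ/√n
= 1.645 · 26.3/√546
= 1.645 · 26.3/23.3666
= 1.85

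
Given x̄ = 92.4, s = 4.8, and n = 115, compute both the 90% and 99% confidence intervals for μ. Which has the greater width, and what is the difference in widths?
99% CI is wider by 0.87

df = 114
90% CI: t* = 1.658, (91.66, 93.14), width = 2 · t* · s/√n = 1.48
99% CI: t* = 2.620, (91.23, 93.57), width = 2 · t* · s/√n = 2.35

The 99% CI is wider by 2.35 - 1.48 = 0.87.
Higher confidence requires a wider interval.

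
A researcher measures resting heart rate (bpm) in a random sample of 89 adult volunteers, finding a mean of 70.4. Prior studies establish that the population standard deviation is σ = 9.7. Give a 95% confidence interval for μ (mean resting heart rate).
(68.38, 72.42)

z-interval (σ known):
z* = 1.960 for 95% confidence

Margin of error = z* · σ/√n = 1.960 · 9.7/√89 = 2.02

CI: (70.4 - 2.02, 70.4 + 2.02) = (68.38, 72.42)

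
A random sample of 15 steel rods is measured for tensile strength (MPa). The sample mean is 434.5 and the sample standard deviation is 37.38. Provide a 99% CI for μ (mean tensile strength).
(405.77, 463.23)

t-interval (σ unknown):
df = n - 1 = 14
t* = 2.977 for 99% confidence

Margin of error = t* · s/√n = 2.977 · 37.38/√15 = 28.73

CI: (405.77, 463.23)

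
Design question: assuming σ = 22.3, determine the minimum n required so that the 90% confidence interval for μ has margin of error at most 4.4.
n ≥ 70

For margin E ≤ 4.4:
n ≥ (z* · σ / E)²
n ≥ (1.645 · 22.3 / 4.4)²
n ≥ 69.51

Minimum n = 70 (rounding up)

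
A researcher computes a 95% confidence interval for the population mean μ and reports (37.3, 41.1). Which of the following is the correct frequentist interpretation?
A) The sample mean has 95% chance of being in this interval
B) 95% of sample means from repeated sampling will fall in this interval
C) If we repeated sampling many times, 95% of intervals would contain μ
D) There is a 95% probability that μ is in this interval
C

A) Wrong — x̄ is observed and sits in the interval by construction.
B) Wrong — coverage applies to intervals containing μ, not to future x̄ values.
C) Correct — this is the frequentist long-run coverage interpretation.
D) Wrong — μ is fixed; the randomness lives in the interval, not in μ.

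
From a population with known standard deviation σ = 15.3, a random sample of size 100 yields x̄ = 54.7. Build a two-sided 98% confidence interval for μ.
(51.14, 58.26)

z-interval (σ known):
z* = 2.326 for 98% confidence

Margin of error = z* · σ/√n = 2.326 · 15.3/√100 = 3.56

CI: (54.7 - 3.56, 54.7 + 3.56) = (51.14, 58.26)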